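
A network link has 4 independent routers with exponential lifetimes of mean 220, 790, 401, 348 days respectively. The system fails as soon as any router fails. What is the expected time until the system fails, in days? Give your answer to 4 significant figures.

89.46

The first failure time is exponential with rate Σλ_i = 1/220 + 1/790 + 1/401 + 1/348 = 0.0111786 per day.
E[min] = 1/Σλ = 1/0.0111786 = 89.4566 days.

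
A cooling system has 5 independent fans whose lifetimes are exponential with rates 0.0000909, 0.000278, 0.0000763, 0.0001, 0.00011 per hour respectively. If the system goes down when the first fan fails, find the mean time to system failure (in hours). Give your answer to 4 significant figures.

1526

The time to first failure is exponential with rate Σλ = 0.0000909 + 0.000278 + 0.0000763 + 0.0001 + 0.00011 = 0.0006552.
E[min] = 1/Σλ = 1/0.0006552 = 1526.25 hours.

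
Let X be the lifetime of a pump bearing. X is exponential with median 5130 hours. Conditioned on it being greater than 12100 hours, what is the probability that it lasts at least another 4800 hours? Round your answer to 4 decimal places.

0.5228

For an exponential, median = ln(2)/λ, so λ = ln 2 / 5130 = 0.000135116 per hour.
P(X > s+t | X > s) = e^(−λ(s+t))/e^(−λs) = e^(−λt), independent of s = 12100.
P(X > 4800) = e^(−0.64856) ≈ 0.5228.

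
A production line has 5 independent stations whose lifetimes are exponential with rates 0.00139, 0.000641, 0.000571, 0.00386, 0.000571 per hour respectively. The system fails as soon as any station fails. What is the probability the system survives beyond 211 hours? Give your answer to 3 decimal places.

The time to first failure is exponential with rate Σλ = 0.00139 + 0.000641 + 0.000571 + 0.00386 + 0.000571 = 0.007033.
P(min > 211) = e^(−0.007033·211) = e^(−1.484) ≈ 0.227.

0.227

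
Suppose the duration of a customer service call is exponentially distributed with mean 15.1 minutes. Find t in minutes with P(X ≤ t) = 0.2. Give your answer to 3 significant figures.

3.37

The rate is λ = 1/15.1 = 0.0662252 per minute.
Set 1 − e^(−λt) = 0.2, so t = −ln(0.8)/λ = 0.22314/0.0662252 ≈ 3.36947 minutes.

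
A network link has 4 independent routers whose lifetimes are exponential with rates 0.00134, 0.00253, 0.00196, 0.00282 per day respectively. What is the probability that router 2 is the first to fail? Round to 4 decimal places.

0.2925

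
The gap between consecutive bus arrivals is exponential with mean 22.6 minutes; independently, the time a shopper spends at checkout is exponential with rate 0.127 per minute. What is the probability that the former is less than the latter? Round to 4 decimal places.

0.2584

λ_1 = 1/22.6 = 0.0442478, λ_2 = 0.127.
For independent exponentials, P(the former < the latter) = λ_1/(λ_1+λ_2) = 0.0442478/0.171248 ≈ 0.2584.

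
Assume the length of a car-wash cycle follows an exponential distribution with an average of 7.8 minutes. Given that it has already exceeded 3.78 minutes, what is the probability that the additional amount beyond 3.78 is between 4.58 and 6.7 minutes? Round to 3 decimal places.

0.132

The rate is λ = 1/7.8 = 0.128205 per minute.
Memoryless: the residual past 3.78 is again Exp(λ).
P(4.58 < residual < 6.7) = e^(−λ·4.58) − e^(−λ·6.7) = 0.55589 − 0.42360 ≈ 0.132.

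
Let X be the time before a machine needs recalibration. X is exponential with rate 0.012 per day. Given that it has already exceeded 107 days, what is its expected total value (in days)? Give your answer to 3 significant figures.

190

By memorylessness, E[X | X > 107] = 107 + 1/λ = 107 + 83.3333 = 190.333 days.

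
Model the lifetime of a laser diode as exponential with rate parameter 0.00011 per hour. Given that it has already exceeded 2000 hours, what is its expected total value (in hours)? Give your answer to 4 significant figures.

By memorylessness, E[X | X > 2000] = 2000 + 1/λ = 2000 + 9090.91 = 11090.9 hours.

11090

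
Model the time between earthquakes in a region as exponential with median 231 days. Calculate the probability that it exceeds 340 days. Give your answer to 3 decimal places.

For an exponential, median = ln(2)/λ, so λ = ln 2 / 231 = 0.00300064 per day.
P(X > 340) = e^(−λ·340) = e^(−1.0202) ≈ 0.361.

0.361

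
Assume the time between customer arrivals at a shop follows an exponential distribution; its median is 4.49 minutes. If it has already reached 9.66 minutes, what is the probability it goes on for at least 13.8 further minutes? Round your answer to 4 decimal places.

0.1188

For an exponential, median = ln(2)/λ, so λ = ln 2 / 4.49 = 0.154376 per minute.
By the memoryless property, P(X > 9.66+13.8 | X > 9.66) = P(X > 13.8).
P(X > 13.8) = e^(−2.1304) ≈ 0.1188.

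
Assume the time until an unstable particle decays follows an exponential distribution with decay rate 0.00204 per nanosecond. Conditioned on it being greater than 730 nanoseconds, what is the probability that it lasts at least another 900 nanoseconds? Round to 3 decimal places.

0.159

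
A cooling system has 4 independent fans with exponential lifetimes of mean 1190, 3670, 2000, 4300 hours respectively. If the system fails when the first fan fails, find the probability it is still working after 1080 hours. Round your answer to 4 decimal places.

0.1363

The first failure time is exponential with rate Σλ_i = 1/1190 + 1/3670 + 1/2000 + 1/4300 = 0.00184537 per hour.
P(min > 1080) = e^(−0.00184537·1080) = e^(−1.993) ≈ 0.1363.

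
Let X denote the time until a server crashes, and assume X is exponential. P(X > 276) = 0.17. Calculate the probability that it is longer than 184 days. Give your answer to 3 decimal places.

0.307

e^(−λ·276) = 0.17 ⇒ λ = −ln(0.17)/276 = 0.00642013.
P(X > 184) = e^(−0.00642013·184) = e^(−1.1813) ≈ 0.307.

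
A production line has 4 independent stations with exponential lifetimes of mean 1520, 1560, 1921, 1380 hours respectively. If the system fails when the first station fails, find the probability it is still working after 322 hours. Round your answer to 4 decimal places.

The first failure time is exponential with rate Σλ_i = 1/1520 + 1/1560 + 1/1921 + 1/1380 = 0.00254412 per hour.
P(min > 322) = e^(−0.00254412·322) = e^(−0.81921) ≈ 0.4408.

0.4408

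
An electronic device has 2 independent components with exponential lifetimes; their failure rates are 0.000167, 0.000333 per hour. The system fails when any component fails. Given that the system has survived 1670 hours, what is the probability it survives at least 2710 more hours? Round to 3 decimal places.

0.258

Time to first failure ~ Exp(Σλ) with Σλ = 0.0005.
By memorylessness, P(T > 1670+2710 | T > 1670) = P(T > 2710) = e^(−0.0005·2710) ≈ 0.258.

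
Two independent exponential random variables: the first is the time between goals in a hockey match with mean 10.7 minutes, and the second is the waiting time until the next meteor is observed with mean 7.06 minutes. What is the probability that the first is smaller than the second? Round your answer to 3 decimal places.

λ_1 = 1/10.7 = 0.0934579, λ_2 = 1/7.06 = 0.141643.
For independent exponentials, P(the first < the second) = λ_1/(λ_1+λ_2) = 0.0934579/0.235101 ≈ 0.398.

0.398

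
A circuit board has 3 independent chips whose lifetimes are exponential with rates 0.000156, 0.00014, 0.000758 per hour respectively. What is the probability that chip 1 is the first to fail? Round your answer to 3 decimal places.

0.148

The time to first failure is exponential with rate Σλ = 0.000156 + 0.00014 + 0.000758 = 0.001054.
P(chip 1 first) = λ_1/Σλ = 0.000156/0.001054 ≈ 0.148.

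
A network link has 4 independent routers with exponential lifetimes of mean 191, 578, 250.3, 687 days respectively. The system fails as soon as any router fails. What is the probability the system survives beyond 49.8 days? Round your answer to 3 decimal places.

The first failure time is exponential with rate Σλ_i = 1/191 + 1/578 + 1/250.3 + 1/687 = 0.0124165 per day.
P(min > 49.8) = e^(−0.0124165·49.8) = e^(−0.61834) ≈ 0.539.

0.539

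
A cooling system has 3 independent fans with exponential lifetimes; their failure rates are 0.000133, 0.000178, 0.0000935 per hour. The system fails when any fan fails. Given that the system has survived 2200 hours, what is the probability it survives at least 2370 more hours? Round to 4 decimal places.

Time to first failure ~ Exp(Σλ) with Σλ = 0.0004045.
By memorylessness, P(T > 2200+2370 | T > 2200) = P(T > 2370) = e^(−0.0004045·2370) ≈ 0.3834.

0.3834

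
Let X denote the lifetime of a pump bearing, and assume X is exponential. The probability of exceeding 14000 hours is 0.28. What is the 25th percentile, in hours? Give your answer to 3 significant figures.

e^(−λ·14000) = 0.28 ⇒ λ = −ln(0.28)/14000 = 0.0000909261.
25th percentile: 1 − e^(−λt) = 0.25, t = −ln(0.75)/λ = 3163.91 hours.

3160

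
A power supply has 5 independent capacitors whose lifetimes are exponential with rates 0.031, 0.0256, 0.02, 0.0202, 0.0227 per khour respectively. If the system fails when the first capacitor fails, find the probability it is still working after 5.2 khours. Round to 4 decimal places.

The time to first failure is exponential with rate Σλ = 0.031 + 0.0256 + 0.02 + 0.0202 + 0.0227 = 0.1195.
P(min > 5.2) = e^(−0.1195·5.2) = e^(−0.6214) ≈ 0.5372.

0.5372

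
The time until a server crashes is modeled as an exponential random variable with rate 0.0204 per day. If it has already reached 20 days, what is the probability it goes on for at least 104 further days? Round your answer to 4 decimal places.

0.1198

By the memoryless property, P(X > 20+104 | X > 20) = P(X > 104).
P(X > 104) = e^(−2.1216) ≈ 0.1198.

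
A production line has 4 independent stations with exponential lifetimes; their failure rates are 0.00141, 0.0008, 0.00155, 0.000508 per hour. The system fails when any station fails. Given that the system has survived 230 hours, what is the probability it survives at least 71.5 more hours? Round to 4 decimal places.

Time to first failure ~ Exp(Σλ) with Σλ = 0.004268.
By memorylessness, P(T > 230+71.5 | T > 230) = P(T > 71.5) = e^(−0.004268·71.5) ≈ 0.7370.

0.7370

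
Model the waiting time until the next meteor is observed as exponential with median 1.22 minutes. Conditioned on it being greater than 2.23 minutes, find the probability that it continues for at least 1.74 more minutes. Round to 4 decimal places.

0.3721

For an exponential, median = ln(2)/λ, so λ = ln 2 / 1.22 = 0.568153 per minute.
P(X > s+t | X > s) = e^(−λ(s+t))/e^(−λs) = e^(−λt), independent of s = 2.23.
P(X > 1.74) = e^(−0.98859) ≈ 0.3721.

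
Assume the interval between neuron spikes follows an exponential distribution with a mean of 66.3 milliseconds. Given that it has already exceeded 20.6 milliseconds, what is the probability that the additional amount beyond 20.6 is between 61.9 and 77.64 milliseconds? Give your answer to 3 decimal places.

0.083

The rate is λ = 1/66.3 = 0.015083 per millisecond.
Memoryless: the residual past 20.6 is again Exp(λ).
P(61.9 < residual < 77.64) = e^(−λ·61.9) − e^(−λ·77.64) = 0.39312 − 0.31004 ≈ 0.083.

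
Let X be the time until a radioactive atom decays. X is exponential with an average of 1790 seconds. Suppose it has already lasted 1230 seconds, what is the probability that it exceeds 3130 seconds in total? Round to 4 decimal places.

0.3460

The rate is λ = 1/1790 = 0.000558659 per second.
P(X > s+t | X > s) = e^(−λ(s+t))/e^(−λs) = e^(−λt), independent of s = 1230.
P(X > 1900) = e^(−1.0615) ≈ 0.3460.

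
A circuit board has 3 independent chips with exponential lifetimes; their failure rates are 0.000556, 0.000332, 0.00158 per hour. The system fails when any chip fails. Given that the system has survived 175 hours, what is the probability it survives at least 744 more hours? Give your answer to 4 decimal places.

0.1594

Time to first failure ~ Exp(Σλ) with Σλ = 0.002468.
By memorylessness, P(T > 175+744 | T > 175) = P(T > 744) = e^(−0.002468·744) ≈ 0.1594.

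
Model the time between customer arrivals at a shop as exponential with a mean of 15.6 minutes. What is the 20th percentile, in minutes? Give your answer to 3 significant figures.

3.48

The rate is λ = 1/15.6 = 0.0641026 per minute.
Set 1 − e^(−λt) = 0.2, so t = −ln(0.8)/λ = 0.22314/0.0641026 ≈ 3.48104 minutes.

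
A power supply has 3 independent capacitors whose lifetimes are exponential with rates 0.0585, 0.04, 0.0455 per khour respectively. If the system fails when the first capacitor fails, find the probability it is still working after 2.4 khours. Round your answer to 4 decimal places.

The time to first failure is exponential with rate Σλ = 0.0585 + 0.04 + 0.0455 = 0.144.
P(min > 2.4) = e^(−0.144·2.4) = e^(−0.3456) ≈ 0.7078.

0.7078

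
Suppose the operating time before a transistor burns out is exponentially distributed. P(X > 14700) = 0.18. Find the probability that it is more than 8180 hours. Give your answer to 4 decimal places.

0.3851

e^(−λ·14700) = 0.18 ⇒ λ = −ln(0.18)/14700 = 0.000116653.
P(X > 8180) = e^(−0.000116653·8180) = e^(−0.95422) ≈ 0.3851.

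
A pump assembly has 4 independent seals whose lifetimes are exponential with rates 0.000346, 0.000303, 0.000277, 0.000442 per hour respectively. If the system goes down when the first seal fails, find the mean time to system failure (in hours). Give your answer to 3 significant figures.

731

The time to first failure is exponential with rate Σλ = 0.000346 + 0.000303 + 0.000277 + 0.000442 = 0.001368.
E[min] = 1/Σλ = 1/0.001368 = 730.994 hours.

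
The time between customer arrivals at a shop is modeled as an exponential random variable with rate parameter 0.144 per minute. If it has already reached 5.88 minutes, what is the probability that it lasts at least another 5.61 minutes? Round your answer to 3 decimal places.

0.446

P(X > s+t | X > s) = e^(−λ(s+t))/e^(−λs) = e^(−λt), independent of s = 5.88.
P(X > 5.61) = e^(−0.80784) ≈ 0.446.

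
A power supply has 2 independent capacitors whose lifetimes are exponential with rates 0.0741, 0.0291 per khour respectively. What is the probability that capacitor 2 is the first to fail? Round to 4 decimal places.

0.2820

The time to first failure is exponential with rate Σλ = 0.0741 + 0.0291 = 0.1032.
P(capacitor 2 first) = λ_2/Σλ = 0.0291/0.1032 ≈ 0.2820.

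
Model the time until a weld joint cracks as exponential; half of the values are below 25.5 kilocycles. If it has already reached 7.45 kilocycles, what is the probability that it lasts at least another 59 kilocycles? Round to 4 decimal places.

For an exponential, median = ln(2)/λ, so λ = ln 2 / 25.5 = 0.0271822 per kilocycle.
By the memoryless property, P(X > 7.45+59 | X > 7.45) = P(X > 59).
P(X > 59) = e^(−1.6038) ≈ 0.2011.

0.2011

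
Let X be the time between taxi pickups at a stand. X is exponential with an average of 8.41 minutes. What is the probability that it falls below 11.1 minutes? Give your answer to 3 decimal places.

0.733

The rate is λ = 1/8.41 = 0.118906 per minute.
P(X ≤ 11.1) = 1 − e^(−λ·11.1) = 1 − e^(−1.3199) ≈ 0.733.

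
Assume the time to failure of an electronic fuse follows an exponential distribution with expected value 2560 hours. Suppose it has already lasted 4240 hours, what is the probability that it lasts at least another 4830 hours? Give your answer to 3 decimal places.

The rate is λ = 1/2560 = 0.000390625 per hour.
P(X > s+t | X > s) = e^(−λ(s+t))/e^(−λs) = e^(−λt), independent of s = 4240.
P(X > 4830) = e^(−1.8867) ≈ 0.152.

0.152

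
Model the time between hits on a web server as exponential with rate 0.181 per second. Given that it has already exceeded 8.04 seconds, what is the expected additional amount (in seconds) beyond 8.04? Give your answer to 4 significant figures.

5.525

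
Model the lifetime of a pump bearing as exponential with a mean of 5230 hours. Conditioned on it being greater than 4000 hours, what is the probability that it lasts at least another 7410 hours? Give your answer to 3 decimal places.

0.242

The rate is λ = 1/5230 = 0.000191205 per hour.
The exponential is memoryless, so the remaining time is again Exp(λ): the condition X > 4000 is irrelevant.
P(X > 7410) = e^(−1.4168) ≈ 0.242.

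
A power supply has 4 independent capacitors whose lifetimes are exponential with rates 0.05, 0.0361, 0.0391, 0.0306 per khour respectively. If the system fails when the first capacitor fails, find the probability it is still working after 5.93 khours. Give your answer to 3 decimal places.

0.397

The time to first failure is exponential with rate Σλ = 0.05 + 0.0361 + 0.0391 + 0.0306 = 0.1558.
P(min > 5.93) = e^(−0.1558·5.93) = e^(−0.92389) ≈ 0.397.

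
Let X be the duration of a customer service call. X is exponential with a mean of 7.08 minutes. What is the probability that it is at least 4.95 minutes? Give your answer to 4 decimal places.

The rate is λ = 1/7.08 = 0.141243 per minute.
P(X > 4.95) = e^(−λ·4.95) = e^(−0.69915) ≈ 0.4970.

0.4970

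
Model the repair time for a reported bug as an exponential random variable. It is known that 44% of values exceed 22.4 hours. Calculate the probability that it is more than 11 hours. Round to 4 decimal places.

e^(−λ·22.4) = 0.44 ⇒ λ = −ln(0.44)/22.4 = 0.0366509.
P(X > 11) = e^(−0.0366509·11) = e^(−0.40316) ≈ 0.6682.

0.6682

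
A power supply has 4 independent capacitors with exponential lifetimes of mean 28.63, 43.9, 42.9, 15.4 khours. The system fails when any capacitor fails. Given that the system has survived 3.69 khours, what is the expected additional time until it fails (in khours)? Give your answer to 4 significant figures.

6.852

First-failure rate Σλ = 1/28.63 + 1/43.9 + 1/42.9 + 1/15.4 = 0.145953.
By memorylessness the expected residual is 1/Σλ = 6.85154 khours, regardless of the 3.69 already elapsed.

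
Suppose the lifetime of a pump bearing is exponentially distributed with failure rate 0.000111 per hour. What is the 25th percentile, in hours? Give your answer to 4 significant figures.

Set 1 − e^(−λt) = 0.25, so t = −ln(0.75)/λ = 0.28768/0.000111 ≈ 2591.73 hours.

2592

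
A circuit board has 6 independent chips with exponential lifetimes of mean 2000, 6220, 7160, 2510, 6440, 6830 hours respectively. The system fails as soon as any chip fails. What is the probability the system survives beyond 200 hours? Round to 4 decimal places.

The first failure time is exponential with rate Σλ_i = 1/2000 + 1/6220 + 1/7160 + 1/2510 + 1/6440 + 1/6830 = 0.00150054 per hour.
P(min > 200) = e^(−0.00150054·200) = e^(−0.30011) ≈ 0.7407.

0.7407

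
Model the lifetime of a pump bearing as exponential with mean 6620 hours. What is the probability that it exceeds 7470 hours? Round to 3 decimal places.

The rate is λ = 1/6620 = 0.000151057 per hour.
P(X > 7470) = e^(−λ·7470) = e^(−1.1284) ≈ 0.324.

0.324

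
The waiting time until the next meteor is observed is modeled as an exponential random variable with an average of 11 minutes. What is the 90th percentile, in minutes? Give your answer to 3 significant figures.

The rate is λ = 1/11 = 0.0909091 per minute.
Set 1 − e^(−λt) = 0.9, so t = −ln(0.1)/λ = 2.3026/0.0909091 ≈ 25.3284 minutes.

25.3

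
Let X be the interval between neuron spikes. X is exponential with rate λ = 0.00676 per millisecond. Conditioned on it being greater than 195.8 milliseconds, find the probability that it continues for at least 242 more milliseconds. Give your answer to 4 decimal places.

The exponential is memoryless, so the remaining time is again Exp(λ): the condition X > 195.8 is irrelevant.
P(X > 242) = e^(−1.6359) ≈ 0.1948.

0.1948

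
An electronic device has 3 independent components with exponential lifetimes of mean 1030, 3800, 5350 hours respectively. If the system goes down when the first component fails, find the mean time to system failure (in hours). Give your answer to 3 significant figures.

704

The first failure time is exponential with rate Σλ_i = 1/1030 + 1/3800 + 1/5350 = 0.00142095 per hour.
E[min] = 1/Σλ = 1/0.00142095 = 703.756 hours.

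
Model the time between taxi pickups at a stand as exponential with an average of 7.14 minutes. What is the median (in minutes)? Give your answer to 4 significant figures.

The rate is λ = 1/7.14 = 0.140056 per minute.
Set 1 − e^(−λt) = 0.5, so t = −ln(0.5)/λ = 0.69315/0.140056 ≈ 4.94907 minutes.

4.949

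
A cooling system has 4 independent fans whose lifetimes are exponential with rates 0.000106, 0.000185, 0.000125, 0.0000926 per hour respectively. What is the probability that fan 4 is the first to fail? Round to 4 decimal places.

The time to first failure is exponential with rate Σλ = 0.000106 + 0.000185 + 0.000125 + 0.0000926 = 0.0005086.
P(fan 4 first) = λ_4/Σλ = 0.0000926/0.0005086 ≈ 0.1821.

0.1821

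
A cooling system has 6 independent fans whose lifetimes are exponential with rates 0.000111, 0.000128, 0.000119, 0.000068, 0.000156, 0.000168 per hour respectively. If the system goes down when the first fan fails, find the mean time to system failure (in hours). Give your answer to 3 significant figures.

1330

The time to first failure is exponential with rate Σλ = 0.000111 + 0.000128 + 0.000119 + 0.000068 + 0.000156 + 0.000168 = 0.00075.
E[min] = 1/Σλ = 1/0.00075 = 1333.33 hours.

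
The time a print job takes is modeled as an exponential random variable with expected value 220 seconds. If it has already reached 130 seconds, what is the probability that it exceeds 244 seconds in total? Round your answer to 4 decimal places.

The rate is λ = 1/220 = 0.00454545 per second.
The exponential is memoryless, so the remaining time is again Exp(λ): the condition X > 130 is irrelevant.
P(X > 114) = e^(−0.51818) ≈ 0.5956.

0.5956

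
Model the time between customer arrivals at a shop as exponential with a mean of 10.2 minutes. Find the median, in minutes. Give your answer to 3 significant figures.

7.07

The rate is λ = 1/10.2 = 0.0980392 per minute.
Set 1 − e^(−λt) = 0.5, so t = −ln(0.5)/λ = 0.69315/0.0980392 ≈ 7.0701 minutes.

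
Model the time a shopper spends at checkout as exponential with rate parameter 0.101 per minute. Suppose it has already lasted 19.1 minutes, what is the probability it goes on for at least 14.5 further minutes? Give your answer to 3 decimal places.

The exponential is memoryless, so the remaining time is again Exp(λ): the condition X > 19.1 is irrelevant.
P(X > 14.5) = e^(−1.4645) ≈ 0.231.

0.231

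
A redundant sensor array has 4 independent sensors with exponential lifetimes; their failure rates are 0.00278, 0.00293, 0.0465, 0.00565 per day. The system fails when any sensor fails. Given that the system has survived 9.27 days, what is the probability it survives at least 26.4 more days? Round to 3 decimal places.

Time to first failure ~ Exp(Σλ) with Σλ = 0.05786.
By memorylessness, P(T > 9.27+26.4 | T > 9.27) = P(T > 26.4) = e^(−0.05786·26.4) ≈ 0.217.

0.217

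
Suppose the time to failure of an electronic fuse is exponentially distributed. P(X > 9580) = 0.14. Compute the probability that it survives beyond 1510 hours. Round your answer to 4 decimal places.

0.7335

e^(−λ·9580) = 0.14 ⇒ λ = −ln(0.14)/9580 = 0.000205231.
P(X > 1510) = e^(−0.000205231·1510) = e^(−0.3099) ≈ 0.7335.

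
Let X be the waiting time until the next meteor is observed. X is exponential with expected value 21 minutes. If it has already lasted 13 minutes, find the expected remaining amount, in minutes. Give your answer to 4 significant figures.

The rate is λ = 1/21 = 0.047619 per minute.
By memorylessness, the remaining amount past any threshold is again Exp(λ) with mean 1/λ = 21 minutes.

21.00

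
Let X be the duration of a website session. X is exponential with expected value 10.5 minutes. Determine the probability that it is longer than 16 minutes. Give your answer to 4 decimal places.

0.2179

The rate is λ = 1/10.5 = 0.0952381 per minute.
P(X > 16) = e^(−λ·16) = e^(−1.5238) ≈ 0.2179.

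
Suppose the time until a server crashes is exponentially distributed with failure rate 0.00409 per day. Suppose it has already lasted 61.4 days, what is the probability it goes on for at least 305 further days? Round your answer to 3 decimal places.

P(X > s+t | X > s) = e^(−λ(s+t))/e^(−λs) = e^(−λt), independent of s = 61.4.
P(X > 305) = e^(−1.2474) ≈ 0.287.

0.287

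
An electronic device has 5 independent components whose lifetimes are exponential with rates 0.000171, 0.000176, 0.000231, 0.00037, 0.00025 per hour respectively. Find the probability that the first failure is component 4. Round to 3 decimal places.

0.309

The time to first failure is exponential with rate Σλ = 0.000171 + 0.000176 + 0.000231 + 0.00037 + 0.00025 = 0.001198.
P(component 4 first) = λ_4/Σλ = 0.00037/0.001198 ≈ 0.309.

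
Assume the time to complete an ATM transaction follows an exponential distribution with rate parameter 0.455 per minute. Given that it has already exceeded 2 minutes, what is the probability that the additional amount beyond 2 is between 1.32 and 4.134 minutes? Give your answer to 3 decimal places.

Memoryless: the residual past 2 is again Exp(λ).
P(1.32 < residual < 4.134) = e^(−λ·1.32) − e^(−λ·4.134) = 0.54848 − 0.15244 ≈ 0.396.

0.396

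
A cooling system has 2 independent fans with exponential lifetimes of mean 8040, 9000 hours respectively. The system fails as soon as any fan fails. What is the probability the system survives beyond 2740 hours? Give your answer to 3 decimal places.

The first failure time is exponential with rate Σλ_i = 1/8040 + 1/9000 = 0.000235489 per hour.
P(min > 2740) = e^(−0.000235489·2740) = e^(−0.64524) ≈ 0.525.

0.525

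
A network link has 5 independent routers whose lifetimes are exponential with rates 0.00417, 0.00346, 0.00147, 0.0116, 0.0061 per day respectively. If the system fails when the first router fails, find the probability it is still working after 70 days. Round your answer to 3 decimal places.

0.153

The time to first failure is exponential with rate Σλ = 0.00417 + 0.00346 + 0.00147 + 0.0116 + 0.0061 = 0.0268.
P(min > 70) = e^(−0.0268·70) = e^(−1.876) ≈ 0.153.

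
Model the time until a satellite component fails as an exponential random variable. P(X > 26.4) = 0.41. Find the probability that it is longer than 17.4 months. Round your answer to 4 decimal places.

0.5556

e^(−λ·26.4) = 0.41 ⇒ λ = −ln(0.41)/26.4 = 0.0337727.
P(X > 17.4) = e^(−0.0337727·17.4) = e^(−0.58764) ≈ 0.5556.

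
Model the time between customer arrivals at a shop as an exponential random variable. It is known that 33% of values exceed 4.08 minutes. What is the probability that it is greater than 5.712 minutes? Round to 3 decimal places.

0.212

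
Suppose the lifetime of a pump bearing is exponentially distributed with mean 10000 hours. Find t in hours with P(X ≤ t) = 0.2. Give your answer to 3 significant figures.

2230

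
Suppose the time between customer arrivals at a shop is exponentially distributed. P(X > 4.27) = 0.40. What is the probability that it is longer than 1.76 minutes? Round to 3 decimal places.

e^(−λ·4.27) = 0.40 ⇒ λ = −ln(0.40)/4.27 = 0.214588.
P(X > 1.76) = e^(−0.214588·1.76) = e^(−0.37767) ≈ 0.685.

0.685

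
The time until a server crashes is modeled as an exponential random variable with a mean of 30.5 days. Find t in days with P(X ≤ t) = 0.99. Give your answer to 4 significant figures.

140.5

The rate is λ = 1/30.5 = 0.0327869 per day.
Set 1 − e^(−λt) = 0.99, so t = −ln(0.01)/λ = 4.6052/0.0327869 ≈ 140.458 days.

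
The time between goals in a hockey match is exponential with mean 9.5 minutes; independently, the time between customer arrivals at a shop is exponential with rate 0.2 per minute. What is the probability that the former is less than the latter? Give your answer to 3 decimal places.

λ_1 = 1/9.5 = 0.105263, λ_2 = 0.2.
For independent exponentials, P(the former < the latter) = λ_1/(λ_1+λ_2) = 0.105263/0.305263 ≈ 0.345.

0.345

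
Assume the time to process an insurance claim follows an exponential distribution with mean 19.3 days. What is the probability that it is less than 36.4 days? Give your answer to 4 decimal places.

0.8483

The rate is λ = 1/19.3 = 0.0518135 per day.
P(X ≤ 36.4) = 1 − e^(−λ·36.4) = 1 − e^(−1.886) ≈ 0.8483.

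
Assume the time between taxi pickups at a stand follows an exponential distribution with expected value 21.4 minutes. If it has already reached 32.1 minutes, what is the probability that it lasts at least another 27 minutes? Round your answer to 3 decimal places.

The rate is λ = 1/21.4 = 0.046729 per minute.
P(X > s+t | X > s) = e^(−λ(s+t))/e^(−λs) = e^(−λt), independent of s = 32.1.
P(X > 27) = e^(−1.2617) ≈ 0.283.

0.283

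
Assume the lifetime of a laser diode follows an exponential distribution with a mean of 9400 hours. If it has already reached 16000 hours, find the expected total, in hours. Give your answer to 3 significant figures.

The rate is λ = 1/9400 = 0.000106383 per hour.
By memorylessness, E[X | X > 16000] = 16000 + 1/λ = 16000 + 9400 = 25400 hours.

25400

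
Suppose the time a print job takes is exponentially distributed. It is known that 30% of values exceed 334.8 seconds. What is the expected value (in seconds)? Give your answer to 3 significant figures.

e^(−λ·334.8) = 0.30 ⇒ λ = −ln(0.30)/334.8 = 0.0035961.
Mean = 1/λ = 278.079 seconds.

278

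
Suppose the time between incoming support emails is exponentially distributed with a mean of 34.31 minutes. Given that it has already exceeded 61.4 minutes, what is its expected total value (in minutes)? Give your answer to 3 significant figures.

95.7

The rate is λ = 1/34.31 = 0.029146 per minute.
By memorylessness, E[X | X > 61.4] = 61.4 + 1/λ = 61.4 + 34.31 = 95.71 minutes.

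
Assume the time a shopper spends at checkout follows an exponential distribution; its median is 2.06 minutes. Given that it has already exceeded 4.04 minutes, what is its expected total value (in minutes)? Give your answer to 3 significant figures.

7.01

For an exponential, median = ln(2)/λ, so λ = ln 2 / 2.06 = 0.336479 per minute.
By memorylessness, E[X | X > 4.04] = 4.04 + 1/λ = 4.04 + 2.97195 = 7.01195 minutes.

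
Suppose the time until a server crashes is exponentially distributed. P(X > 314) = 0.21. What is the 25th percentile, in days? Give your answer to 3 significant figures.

e^(−λ·314) = 0.21 ⇒ λ = −ln(0.21)/314 = 0.00497022.
25th percentile: 1 − e^(−λt) = 0.25, t = −ln(0.75)/λ = 57.8812 days.

57.9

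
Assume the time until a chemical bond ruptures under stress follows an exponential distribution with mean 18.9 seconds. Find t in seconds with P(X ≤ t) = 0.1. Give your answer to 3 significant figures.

1.99

The rate is λ = 1/18.9 = 0.0529101 per second.
Set 1 − e^(−λt) = 0.1, so t = −ln(0.9)/λ = 0.10536/0.0529101 ≈ 1.99131 seconds.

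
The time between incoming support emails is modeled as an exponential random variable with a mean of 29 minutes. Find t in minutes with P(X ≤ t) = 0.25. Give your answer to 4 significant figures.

The rate is λ = 1/29 = 0.0344828 per minute.
Set 1 − e^(−λt) = 0.25, so t = −ln(0.75)/λ = 0.28768/0.0344828 ≈ 8.34278 minutes.

8.343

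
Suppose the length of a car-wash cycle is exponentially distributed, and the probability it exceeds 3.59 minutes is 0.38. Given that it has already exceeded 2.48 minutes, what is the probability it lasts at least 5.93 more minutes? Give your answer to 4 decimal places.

0.2022

From e^(−λ·3.59) = 0.38, λ = −ln(0.38)/3.59 = 0.269522.
Memoryless: P(X > 2.48+5.93 | X > 2.48) = P(X > 5.93) = e^(−0.269522·5.93) ≈ 0.2022.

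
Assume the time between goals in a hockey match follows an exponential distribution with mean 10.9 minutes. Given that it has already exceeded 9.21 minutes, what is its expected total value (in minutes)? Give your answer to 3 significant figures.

The rate is λ = 1/10.9 = 0.0917431 per minute.
By memorylessness, E[X | X > 9.21] = 9.21 + 1/λ = 9.21 + 10.9 = 20.11 minutes.

20.1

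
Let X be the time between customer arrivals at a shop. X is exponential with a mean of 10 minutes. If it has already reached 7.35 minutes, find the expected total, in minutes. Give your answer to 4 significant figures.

17.35

The rate is λ = 1/10 = 0.1 per minute.
By memorylessness, E[X | X > 7.35] = 7.35 + 1/λ = 7.35 + 10 = 17.35 minutes.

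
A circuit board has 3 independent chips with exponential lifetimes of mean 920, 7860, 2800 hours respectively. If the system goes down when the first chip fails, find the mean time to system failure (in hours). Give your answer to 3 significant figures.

The first failure time is exponential with rate Σλ_i = 1/920 + 1/7860 + 1/2800 = 0.00157133 per hour.
E[min] = 1/Σλ = 1/0.00157133 = 636.405 hours.

636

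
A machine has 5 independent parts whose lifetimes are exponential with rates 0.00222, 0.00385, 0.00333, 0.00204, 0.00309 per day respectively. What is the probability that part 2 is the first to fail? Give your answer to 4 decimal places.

0.2650

The time to first failure is exponential with rate Σλ = 0.00222 + 0.00385 + 0.00333 + 0.00204 + 0.00309 = 0.01453.
P(part 2 first) = λ_2/Σλ = 0.00385/0.01453 ≈ 0.2650.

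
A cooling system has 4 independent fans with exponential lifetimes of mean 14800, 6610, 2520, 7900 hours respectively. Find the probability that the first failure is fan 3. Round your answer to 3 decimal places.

0.535

Rates: λ_i = 1/mean_i → 0.0000675676, 0.000151286, 0.000396825, 0.000126582; Σλ = 0.000742261.
P(fan 3 first) = λ_3/Σλ = 0.000396825/0.000742261 ≈ 0.535.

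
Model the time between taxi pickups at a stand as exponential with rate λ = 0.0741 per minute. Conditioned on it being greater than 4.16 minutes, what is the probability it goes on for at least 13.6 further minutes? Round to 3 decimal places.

0.365

By the memoryless property, P(X > 4.16+13.6 | X > 4.16) = P(X > 13.6).
P(X > 13.6) = e^(−1.0078) ≈ 0.365.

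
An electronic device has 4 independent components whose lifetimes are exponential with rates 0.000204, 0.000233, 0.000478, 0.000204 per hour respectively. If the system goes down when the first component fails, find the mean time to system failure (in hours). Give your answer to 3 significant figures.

The time to first failure is exponential with rate Σλ = 0.000204 + 0.000233 + 0.000478 + 0.000204 = 0.001119.
E[min] = 1/Σλ = 1/0.001119 = 893.655 hours.

894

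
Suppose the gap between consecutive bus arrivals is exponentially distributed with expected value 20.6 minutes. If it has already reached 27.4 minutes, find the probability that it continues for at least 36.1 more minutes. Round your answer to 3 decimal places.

The rate is λ = 1/20.6 = 0.0485437 per minute.
The exponential is memoryless, so the remaining time is again Exp(λ): the condition X > 27.4 is irrelevant.
P(X > 36.1) = e^(−1.7524) ≈ 0.173.

0.173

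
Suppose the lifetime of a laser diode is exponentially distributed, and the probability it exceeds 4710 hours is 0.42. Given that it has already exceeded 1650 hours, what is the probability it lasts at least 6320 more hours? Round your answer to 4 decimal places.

From e^(−λ·4710) = 0.42, λ = −ln(0.42)/4710 = 0.000184183.
Memoryless: P(X > 1650+6320 | X > 1650) = P(X > 6320) = e^(−0.000184183·6320) ≈ 0.3122.

0.3122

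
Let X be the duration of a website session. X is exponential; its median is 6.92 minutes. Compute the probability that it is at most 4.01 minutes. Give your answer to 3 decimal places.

0.331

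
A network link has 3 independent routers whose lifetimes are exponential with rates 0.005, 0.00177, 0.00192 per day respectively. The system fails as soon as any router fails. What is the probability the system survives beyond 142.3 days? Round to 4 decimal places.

0.2904

The time to first failure is exponential with rate Σλ = 0.005 + 0.00177 + 0.00192 = 0.00869.
P(min > 142.3) = e^(−0.00869·142.3) = e^(−1.2366) ≈ 0.2904.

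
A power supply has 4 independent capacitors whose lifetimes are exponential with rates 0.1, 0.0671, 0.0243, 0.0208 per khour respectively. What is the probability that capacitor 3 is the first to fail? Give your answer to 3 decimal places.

The time to first failure is exponential with rate Σλ = 0.1 + 0.0671 + 0.0243 + 0.0208 = 0.2122.
P(capacitor 3 first) = λ_3/Σλ = 0.0243/0.2122 ≈ 0.115.

0.115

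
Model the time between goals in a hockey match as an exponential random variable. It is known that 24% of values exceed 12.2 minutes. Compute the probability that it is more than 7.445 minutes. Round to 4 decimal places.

0.4186

e^(−λ·12.2) = 0.24 ⇒ λ = −ln(0.24)/12.2 = 0.116977.
P(X > 7.445) = e^(−0.116977·7.445) = e^(−0.87089) ≈ 0.4186.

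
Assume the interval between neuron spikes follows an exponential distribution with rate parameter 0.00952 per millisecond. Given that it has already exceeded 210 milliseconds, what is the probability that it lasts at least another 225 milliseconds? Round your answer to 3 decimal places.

0.117

By the memoryless property, P(X > 210+225 | X > 210) = P(X > 225).
P(X > 225) = e^(−2.142) ≈ 0.117.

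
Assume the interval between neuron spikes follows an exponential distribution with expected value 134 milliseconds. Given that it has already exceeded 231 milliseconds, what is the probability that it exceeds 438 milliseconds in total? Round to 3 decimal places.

0.213

The rate is λ = 1/134 = 0.00746269 per millisecond.
The exponential is memoryless, so the remaining time is again Exp(λ): the condition X > 231 is irrelevant.
P(X > 207) = e^(−1.5448) ≈ 0.213.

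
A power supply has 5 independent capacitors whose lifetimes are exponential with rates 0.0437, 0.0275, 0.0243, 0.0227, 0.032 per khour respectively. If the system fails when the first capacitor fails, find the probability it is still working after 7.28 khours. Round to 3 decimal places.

The time to first failure is exponential with rate Σλ = 0.0437 + 0.0275 + 0.0243 + 0.0227 + 0.032 = 0.1502.
P(min > 7.28) = e^(−0.1502·7.28) = e^(−1.0935) ≈ 0.335.

0.335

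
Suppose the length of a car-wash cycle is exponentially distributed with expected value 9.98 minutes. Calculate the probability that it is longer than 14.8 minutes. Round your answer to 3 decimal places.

0.227

The rate is λ = 1/9.98 = 0.1002 per minute.
P(X > 14.8) = e^(−λ·14.8) = e^(−1.483) ≈ 0.227.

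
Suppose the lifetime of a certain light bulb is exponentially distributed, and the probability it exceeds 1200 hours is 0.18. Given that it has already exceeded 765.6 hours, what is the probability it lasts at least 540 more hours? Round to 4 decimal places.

0.4622

From e^(−λ·1200) = 0.18, λ = −ln(0.18)/1200 = 0.001429.
Memoryless: P(X > 765.6+540 | X > 765.6) = P(X > 540) = e^(−0.001429·540) ≈ 0.4622.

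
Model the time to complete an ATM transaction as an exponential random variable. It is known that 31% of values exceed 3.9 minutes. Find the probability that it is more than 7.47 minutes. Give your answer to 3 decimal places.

0.106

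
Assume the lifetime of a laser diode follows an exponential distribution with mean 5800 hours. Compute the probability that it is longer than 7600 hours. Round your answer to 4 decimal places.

The rate is λ = 1/5800 = 0.000172414 per hour.
P(X > 7600) = e^(−λ·7600) = e^(−1.3103) ≈ 0.2697.

0.2697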